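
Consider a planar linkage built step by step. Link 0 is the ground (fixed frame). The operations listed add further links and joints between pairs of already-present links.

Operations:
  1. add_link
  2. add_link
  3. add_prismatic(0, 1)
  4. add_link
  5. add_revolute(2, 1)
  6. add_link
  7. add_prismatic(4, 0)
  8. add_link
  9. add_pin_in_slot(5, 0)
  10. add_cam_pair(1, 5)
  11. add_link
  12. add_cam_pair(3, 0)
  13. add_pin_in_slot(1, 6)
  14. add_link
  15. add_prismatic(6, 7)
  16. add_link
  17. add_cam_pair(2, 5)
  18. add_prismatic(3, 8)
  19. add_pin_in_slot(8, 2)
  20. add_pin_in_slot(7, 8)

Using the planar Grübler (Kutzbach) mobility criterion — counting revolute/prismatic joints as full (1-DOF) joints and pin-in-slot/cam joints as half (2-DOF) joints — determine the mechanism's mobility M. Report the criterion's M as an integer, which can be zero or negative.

M = 7

link 0 = ground. State L|J1|J2 = 1|0|0
+link1  2|0|0
+link2  3|0|0
P(0,1) f=1→J1  3|1|0
+link3  4|1|0
R(2,1) f=1→J1  4|2|0
+link4  5|2|0
P(4,0) f=1→J1  5|3|0
+link5  6|3|0
PS(5,0) f=2→J2  6|3|1
C(1,5) f=2→J2  6|3|2
+link6  7|3|2
C(3,0) f=2→J2  7|3|3
PS(1,6) f=2→J2  7|3|4
+link7  8|3|4
P(6,7) f=1→J1  8|4|4
+link8  9|4|4
C(2,5) f=2→J2  9|4|5
P(3,8) f=1→J1  9|5|5
PS(8,2) f=2→J2  9|5|6
PS(7,8) f=2→J2  9|5|7
M = 3(9−1)−2·5−7 = 24−10−7 = 7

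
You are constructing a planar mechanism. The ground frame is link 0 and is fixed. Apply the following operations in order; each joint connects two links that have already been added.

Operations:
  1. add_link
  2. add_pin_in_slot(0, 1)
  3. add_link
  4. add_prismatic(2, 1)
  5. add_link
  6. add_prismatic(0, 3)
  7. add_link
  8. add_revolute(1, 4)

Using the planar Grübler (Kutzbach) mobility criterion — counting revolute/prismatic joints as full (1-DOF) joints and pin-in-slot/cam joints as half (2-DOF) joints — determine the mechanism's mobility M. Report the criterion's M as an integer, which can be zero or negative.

M = 5

[1;0;0] (link 0 is ground)
L+ [2;0;0]
PS(0,1)∈J2 [2;0;1]
L+ [3;0;1]
P(2,1)∈J1 [3;1;1]
L+ [4;1;1]
P(0,3)∈J1 [4;2;1]
L+ [5;2;1]
R(1,4)∈J1 [5;3;1]
mobility = 12 − 6 − 1 = 5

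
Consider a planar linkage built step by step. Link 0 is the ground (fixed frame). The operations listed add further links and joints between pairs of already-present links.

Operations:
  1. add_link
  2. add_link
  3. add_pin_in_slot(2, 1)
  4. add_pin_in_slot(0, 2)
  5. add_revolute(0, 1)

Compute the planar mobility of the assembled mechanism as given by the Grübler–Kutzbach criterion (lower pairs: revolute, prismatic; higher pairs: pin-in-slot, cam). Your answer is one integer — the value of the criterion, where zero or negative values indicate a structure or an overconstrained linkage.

[1;0;0] (link 0 is ground)
L+ [2;0;0]
L+ [3;0;0]
PS(2,1)∈J2 [3;0;1]
PS(0,2)∈J2 [3;0;2]
R(0,1)∈J1 [3;1;2]
mobility = 6 − 2 − 2 = 2

M = 2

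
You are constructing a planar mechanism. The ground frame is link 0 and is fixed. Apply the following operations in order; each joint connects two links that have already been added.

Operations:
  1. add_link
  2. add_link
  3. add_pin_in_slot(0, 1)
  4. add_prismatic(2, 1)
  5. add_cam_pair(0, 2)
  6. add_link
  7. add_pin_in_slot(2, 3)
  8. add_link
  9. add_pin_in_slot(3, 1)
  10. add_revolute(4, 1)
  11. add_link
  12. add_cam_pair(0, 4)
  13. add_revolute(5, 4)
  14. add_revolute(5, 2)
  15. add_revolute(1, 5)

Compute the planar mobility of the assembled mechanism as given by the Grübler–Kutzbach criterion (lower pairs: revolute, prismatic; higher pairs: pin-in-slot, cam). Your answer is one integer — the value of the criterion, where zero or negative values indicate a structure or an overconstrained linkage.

link 0 = ground. State L|J1|J2 = 1|0|0
+link1  2|0|0
+link2  3|0|0
PS(0,1) f=2→J2  3|0|1
P(2,1) f=1→J1  3|1|1
C(0,2) f=2→J2  3|1|2
+link3  4|1|2
PS(2,3) f=2→J2  4|1|3
+link4  5|1|3
PS(3,1) f=2→J2  5|1|4
R(4,1) f=1→J1  5|2|4
+link5  6|2|4
C(0,4) f=2→J2  6|2|5
R(5,4) f=1→J1  6|3|5
R(5,2) f=1→J1  6|4|5
R(1,5) f=1→J1  6|5|5
M = 3(6−1)−2·5−5 = 15−10−5 = 0

M = 0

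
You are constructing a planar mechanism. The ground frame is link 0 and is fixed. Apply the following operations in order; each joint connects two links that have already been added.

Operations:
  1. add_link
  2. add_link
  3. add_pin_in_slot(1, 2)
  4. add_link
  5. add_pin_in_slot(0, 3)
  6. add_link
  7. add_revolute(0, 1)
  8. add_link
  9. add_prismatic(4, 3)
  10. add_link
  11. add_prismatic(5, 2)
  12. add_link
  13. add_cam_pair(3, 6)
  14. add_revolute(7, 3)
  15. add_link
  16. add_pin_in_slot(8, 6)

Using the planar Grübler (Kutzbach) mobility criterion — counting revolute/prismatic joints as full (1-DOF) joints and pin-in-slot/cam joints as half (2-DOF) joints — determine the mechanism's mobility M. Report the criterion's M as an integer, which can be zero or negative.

[1;0;0] (link 0 is ground)
L+ [2;0;0]
L+ [3;0;0]
PS(1,2)∈J2 [3;0;1]
L+ [4;0;1]
PS(0,3)∈J2 [4;0;2]
L+ [5;0;2]
R(0,1)∈J1 [5;1;2]
L+ [6;1;2]
P(4,3)∈J1 [6;2;2]
L+ [7;2;2]
P(5,2)∈J1 [7;3;2]
L+ [8;3;2]
C(3,6)∈J2 [8;3;3]
R(7,3)∈J1 [8;4;3]
L+ [9;4;3]
PS(8,6)∈J2 [9;4;4]
mobility = 24 − 8 − 4 = 12

M = 12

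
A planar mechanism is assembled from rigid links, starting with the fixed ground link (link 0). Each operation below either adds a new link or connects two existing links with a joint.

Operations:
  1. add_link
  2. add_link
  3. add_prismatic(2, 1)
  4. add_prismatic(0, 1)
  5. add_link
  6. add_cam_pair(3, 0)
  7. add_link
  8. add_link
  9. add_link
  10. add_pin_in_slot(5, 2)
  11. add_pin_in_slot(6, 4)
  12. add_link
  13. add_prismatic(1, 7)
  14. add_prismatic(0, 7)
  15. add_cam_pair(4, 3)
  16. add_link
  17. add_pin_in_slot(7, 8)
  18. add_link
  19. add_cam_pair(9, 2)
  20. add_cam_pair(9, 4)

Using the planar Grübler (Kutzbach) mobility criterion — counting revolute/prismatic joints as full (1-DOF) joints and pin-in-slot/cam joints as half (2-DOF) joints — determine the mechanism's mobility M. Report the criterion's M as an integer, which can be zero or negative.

(L,J1,J2)=(1,0,0); link0 fixed
link1: (2,0,0)
link2: (3,0,0)
P 2-1 [J1]: (3,1,0)
P 0-1 [J1]: (3,2,0)
link3: (4,2,0)
C 3-0 [J2]: (4,2,1)
link4: (5,2,1)
link5: (6,2,1)
link6: (7,2,1)
PS 5-2 [J2]: (7,2,2)
PS 6-4 [J2]: (7,2,3)
link7: (8,2,3)
P 1-7 [J1]: (8,3,3)
P 0-7 [J1]: (8,4,3)
C 4-3 [J2]: (8,4,4)
link8: (9,4,4)
PS 7-8 [J2]: (9,4,5)
link9: (10,4,5)
C 9-2 [J2]: (10,4,6)
C 9-4 [J2]: (10,4,7)
Grübler: 3·9 − 2·4 − 7 = 12

M = 12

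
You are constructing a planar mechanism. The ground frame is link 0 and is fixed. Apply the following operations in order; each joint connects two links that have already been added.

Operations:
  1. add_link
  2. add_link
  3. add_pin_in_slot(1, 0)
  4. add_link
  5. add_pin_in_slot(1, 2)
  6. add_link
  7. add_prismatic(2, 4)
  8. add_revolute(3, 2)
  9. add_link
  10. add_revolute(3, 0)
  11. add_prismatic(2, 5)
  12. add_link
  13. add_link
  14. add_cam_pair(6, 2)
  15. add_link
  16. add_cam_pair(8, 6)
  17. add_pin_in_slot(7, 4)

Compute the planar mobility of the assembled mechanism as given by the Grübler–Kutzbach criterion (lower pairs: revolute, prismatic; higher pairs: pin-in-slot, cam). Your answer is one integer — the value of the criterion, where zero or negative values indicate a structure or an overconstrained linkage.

(L,J1,J2)=(1,0,0); link0 fixed
link1: (2,0,0)
link2: (3,0,0)
PS 1-0 [J2]: (3,0,1)
link3: (4,0,1)
PS 1-2 [J2]: (4,0,2)
link4: (5,0,2)
P 2-4 [J1]: (5,1,2)
R 3-2 [J1]: (5,2,2)
link5: (6,2,2)
R 3-0 [J1]: (6,3,2)
P 2-5 [J1]: (6,4,2)
link6: (7,4,2)
link7: (8,4,2)
C 6-2 [J2]: (8,4,3)
link8: (9,4,3)
C 8-6 [J2]: (9,4,4)
PS 7-4 [J2]: (9,4,5)
Grübler: 3·8 − 2·4 − 5 = 11

M = 11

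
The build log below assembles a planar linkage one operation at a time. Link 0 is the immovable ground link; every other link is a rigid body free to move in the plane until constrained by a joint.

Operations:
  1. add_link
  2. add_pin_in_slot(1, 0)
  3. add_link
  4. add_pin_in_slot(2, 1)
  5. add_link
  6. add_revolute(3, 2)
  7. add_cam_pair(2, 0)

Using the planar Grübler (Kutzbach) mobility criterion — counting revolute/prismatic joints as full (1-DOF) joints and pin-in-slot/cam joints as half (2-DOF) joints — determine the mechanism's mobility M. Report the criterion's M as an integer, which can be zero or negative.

(L,J1,J2)=(1,0,0); link0 fixed
link1: (2,0,0)
PS 1-0 [J2]: (2,0,1)
link2: (3,0,1)
PS 2-1 [J2]: (3,0,2)
link3: (4,0,2)
R 3-2 [J1]: (4,1,2)
C 2-0 [J2]: (4,1,3)
Grübler: 3·3 − 2·1 − 3 = 4

M = 4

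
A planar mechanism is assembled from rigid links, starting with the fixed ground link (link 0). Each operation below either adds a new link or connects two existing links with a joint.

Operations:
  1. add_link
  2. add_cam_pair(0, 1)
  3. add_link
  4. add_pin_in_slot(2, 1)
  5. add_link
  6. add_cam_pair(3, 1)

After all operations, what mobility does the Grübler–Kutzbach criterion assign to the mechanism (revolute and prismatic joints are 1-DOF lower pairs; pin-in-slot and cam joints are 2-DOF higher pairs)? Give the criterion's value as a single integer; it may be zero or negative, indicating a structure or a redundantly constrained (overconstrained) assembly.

M = 6

ground; <1,0,0>
#1 <2,0,0>
C:0↔1 J2 <2,0,1>
#2 <3,0,1>
PS:2↔1 J2 <3,0,2>
#3 <4,0,2>
C:3↔1 J2 <4,0,3>
3×3 − 2×0 − 1×3 = 6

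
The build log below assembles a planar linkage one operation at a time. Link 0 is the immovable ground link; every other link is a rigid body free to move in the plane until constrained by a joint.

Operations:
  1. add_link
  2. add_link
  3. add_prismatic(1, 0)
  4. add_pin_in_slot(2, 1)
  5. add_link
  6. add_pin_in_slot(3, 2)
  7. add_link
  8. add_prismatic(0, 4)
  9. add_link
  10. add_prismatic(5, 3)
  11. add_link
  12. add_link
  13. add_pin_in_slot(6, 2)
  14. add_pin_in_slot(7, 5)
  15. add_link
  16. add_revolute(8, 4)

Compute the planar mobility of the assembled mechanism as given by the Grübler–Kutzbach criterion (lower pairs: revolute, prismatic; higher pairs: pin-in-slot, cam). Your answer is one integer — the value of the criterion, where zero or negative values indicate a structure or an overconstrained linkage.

M = 12

ground; <1,0,0>
#1 <2,0,0>
#2 <3,0,0>
P:1↔0 J1 <3,1,0>
PS:2↔1 J2 <3,1,1>
#3 <4,1,1>
PS:3↔2 J2 <4,1,2>
#4 <5,1,2>
P:0↔4 J1 <5,2,2>
#5 <6,2,2>
P:5↔3 J1 <6,3,2>
#6 <7,3,2>
#7 <8,3,2>
PS:6↔2 J2 <8,3,3>
PS:7↔5 J2 <8,3,4>
#8 <9,3,4>
R:8↔4 J1 <9,4,4>
3×8 − 2×4 − 1×4 = 12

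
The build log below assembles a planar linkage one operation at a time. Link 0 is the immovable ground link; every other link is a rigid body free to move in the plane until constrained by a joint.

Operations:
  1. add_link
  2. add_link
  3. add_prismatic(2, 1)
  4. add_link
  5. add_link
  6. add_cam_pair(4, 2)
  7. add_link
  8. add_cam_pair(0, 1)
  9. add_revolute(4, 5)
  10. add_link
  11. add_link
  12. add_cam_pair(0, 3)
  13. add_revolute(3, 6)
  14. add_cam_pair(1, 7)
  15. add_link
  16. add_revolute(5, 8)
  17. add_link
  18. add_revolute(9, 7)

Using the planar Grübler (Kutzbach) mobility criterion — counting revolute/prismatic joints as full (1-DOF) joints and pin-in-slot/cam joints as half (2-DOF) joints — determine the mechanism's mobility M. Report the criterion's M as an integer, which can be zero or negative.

M = 13

L=1 J1=0 J2=0
add link → L=2 J1=0 J2=0
add link → L=3 J1=0 J2=0
P@2,1 dof=1 J1 → L=3 J1=1 J2=0
add link → L=4 J1=1 J2=0
add link → L=5 J1=1 J2=0
C@4,2 dof=2 J2 → L=5 J1=1 J2=1
add link → L=6 J1=1 J2=1
C@0,1 dof=2 J2 → L=6 J1=1 J2=2
R@4,5 dof=1 J1 → L=6 J1=2 J2=2
add link → L=7 J1=2 J2=2
add link → L=8 J1=2 J2=2
C@0,3 dof=2 J2 → L=8 J1=2 J2=3
R@3,6 dof=1 J1 → L=8 J1=3 J2=3
C@1,7 dof=2 J2 → L=8 J1=3 J2=4
add link → L=9 J1=3 J2=4
R@5,8 dof=1 J1 → L=9 J1=4 J2=4
add link → L=10 J1=4 J2=4
R@9,7 dof=1 J1 → L=10 J1=5 J2=4
M=3(L−1)−2J1−J2=3·9−2·5−4=13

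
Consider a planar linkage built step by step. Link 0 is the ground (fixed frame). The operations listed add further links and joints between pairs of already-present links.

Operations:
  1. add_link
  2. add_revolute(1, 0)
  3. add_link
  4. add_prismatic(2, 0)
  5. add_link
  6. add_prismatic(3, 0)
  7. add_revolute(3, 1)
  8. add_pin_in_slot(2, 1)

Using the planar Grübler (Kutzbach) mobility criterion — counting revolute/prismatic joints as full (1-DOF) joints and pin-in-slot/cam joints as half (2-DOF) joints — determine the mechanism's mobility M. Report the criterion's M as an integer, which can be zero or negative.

M = 0

[1;0;0] (link 0 is ground)
L+ [2;0;0]
R(1,0)∈J1 [2;1;0]
L+ [3;1;0]
P(2,0)∈J1 [3;2;0]
L+ [4;2;0]
P(3,0)∈J1 [4;3;0]
R(3,1)∈J1 [4;4;0]
PS(2,1)∈J2 [4;4;1]
mobility = 9 − 8 − 1 = 0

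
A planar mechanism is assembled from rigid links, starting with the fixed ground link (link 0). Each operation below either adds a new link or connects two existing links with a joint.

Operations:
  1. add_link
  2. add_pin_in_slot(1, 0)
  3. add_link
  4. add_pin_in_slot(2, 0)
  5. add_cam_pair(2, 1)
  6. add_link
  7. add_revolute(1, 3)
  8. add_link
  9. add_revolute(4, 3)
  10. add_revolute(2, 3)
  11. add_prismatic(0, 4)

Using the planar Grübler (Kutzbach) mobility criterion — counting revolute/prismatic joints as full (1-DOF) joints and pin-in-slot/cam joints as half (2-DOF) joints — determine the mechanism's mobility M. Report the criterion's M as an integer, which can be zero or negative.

[1;0;0] (link 0 is ground)
L+ [2;0;0]
PS(1,0)∈J2 [2;0;1]
L+ [3;0;1]
PS(2,0)∈J2 [3;0;2]
C(2,1)∈J2 [3;0;3]
L+ [4;0;3]
R(1,3)∈J1 [4;1;3]
L+ [5;1;3]
R(4,3)∈J1 [5;2;3]
R(2,3)∈J1 [5;3;3]
P(0,4)∈J1 [5;4;3]
mobility = 12 − 8 − 3 = 1

M = 1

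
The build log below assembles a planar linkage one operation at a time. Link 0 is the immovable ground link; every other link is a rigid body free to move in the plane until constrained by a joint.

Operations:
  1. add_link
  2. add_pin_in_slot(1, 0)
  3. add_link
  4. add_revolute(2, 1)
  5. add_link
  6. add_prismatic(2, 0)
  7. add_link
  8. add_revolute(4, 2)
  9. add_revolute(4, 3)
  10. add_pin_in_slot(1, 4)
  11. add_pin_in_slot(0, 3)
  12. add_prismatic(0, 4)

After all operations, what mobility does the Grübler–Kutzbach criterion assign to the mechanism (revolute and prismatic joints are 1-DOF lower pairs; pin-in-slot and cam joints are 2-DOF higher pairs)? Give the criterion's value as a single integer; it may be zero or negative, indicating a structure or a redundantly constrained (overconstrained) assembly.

link 0 = ground. State L|J1|J2 = 1|0|0
+link1  2|0|0
PS(1,0) f=2→J2  2|0|1
+link2  3|0|1
R(2,1) f=1→J1  3|1|1
+link3  4|1|1
P(2,0) f=1→J1  4|2|1
+link4  5|2|1
R(4,2) f=1→J1  5|3|1
R(4,3) f=1→J1  5|4|1
PS(1,4) f=2→J2  5|4|2
PS(0,3) f=2→J2  5|4|3
P(0,4) f=1→J1  5|5|3
M = 3(5−1)−2·5−3 = 12−10−3 = -1

M = -1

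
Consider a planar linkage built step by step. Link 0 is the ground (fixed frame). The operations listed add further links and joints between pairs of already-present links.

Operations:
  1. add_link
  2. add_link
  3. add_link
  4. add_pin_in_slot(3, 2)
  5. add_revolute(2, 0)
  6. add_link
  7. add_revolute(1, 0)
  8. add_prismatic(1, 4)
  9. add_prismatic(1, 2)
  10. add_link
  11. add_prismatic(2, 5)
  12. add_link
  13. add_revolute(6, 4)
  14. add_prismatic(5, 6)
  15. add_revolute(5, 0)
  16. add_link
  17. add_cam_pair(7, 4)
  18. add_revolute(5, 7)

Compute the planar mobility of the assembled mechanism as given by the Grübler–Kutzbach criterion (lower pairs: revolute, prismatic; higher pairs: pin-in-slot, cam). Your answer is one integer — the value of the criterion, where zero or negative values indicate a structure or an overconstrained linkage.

ground; <1,0,0>
#1 <2,0,0>
#2 <3,0,0>
#3 <4,0,0>
PS:3↔2 J2 <4,0,1>
R:2↔0 J1 <4,1,1>
#4 <5,1,1>
R:1↔0 J1 <5,2,1>
P:1↔4 J1 <5,3,1>
P:1↔2 J1 <5,4,1>
#5 <6,4,1>
P:2↔5 J1 <6,5,1>
#6 <7,5,1>
R:6↔4 J1 <7,6,1>
P:5↔6 J1 <7,7,1>
R:5↔0 J1 <7,8,1>
#7 <8,8,1>
C:7↔4 J2 <8,8,2>
R:5↔7 J1 <8,9,2>
3×7 − 2×9 − 1×2 = 1

M = 1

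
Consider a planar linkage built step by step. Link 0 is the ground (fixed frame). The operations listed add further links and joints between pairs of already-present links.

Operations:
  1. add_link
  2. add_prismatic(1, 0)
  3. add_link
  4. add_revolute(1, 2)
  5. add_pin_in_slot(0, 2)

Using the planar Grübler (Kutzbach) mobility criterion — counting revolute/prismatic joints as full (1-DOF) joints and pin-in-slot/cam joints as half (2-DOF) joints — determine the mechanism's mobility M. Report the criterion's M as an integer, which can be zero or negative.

link 0 = ground. State L|J1|J2 = 1|0|0
+link1  2|0|0
P(1,0) f=1→J1  2|1|0
+link2  3|1|0
R(1,2) f=1→J1  3|2|0
PS(0,2) f=2→J2  3|2|1
M = 3(3−1)−2·2−1 = 6−4−1 = 1

M = 1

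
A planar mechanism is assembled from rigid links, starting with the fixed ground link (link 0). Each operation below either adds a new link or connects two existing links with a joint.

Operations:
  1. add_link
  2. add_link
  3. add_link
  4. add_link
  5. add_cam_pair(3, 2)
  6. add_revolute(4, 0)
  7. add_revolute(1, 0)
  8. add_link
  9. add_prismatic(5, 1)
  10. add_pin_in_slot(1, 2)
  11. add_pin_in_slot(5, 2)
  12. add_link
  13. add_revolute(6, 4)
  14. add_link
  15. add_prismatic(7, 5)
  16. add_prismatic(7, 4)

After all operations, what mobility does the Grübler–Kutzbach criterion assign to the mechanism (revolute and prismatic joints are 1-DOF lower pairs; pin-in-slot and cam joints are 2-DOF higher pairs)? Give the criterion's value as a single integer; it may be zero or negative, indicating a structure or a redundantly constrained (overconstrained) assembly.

M = 6

ground; <1,0,0>
#1 <2,0,0>
#2 <3,0,0>
#3 <4,0,0>
#4 <5,0,0>
C:3↔2 J2 <5,0,1>
R:4↔0 J1 <5,1,1>
R:1↔0 J1 <5,2,1>
#5 <6,2,1>
P:5↔1 J1 <6,3,1>
PS:1↔2 J2 <6,3,2>
PS:5↔2 J2 <6,3,3>
#6 <7,3,3>
R:6↔4 J1 <7,4,3>
#7 <8,4,3>
P:7↔5 J1 <8,5,3>
P:7↔4 J1 <8,6,3>
3×7 − 2×6 − 1×3 = 6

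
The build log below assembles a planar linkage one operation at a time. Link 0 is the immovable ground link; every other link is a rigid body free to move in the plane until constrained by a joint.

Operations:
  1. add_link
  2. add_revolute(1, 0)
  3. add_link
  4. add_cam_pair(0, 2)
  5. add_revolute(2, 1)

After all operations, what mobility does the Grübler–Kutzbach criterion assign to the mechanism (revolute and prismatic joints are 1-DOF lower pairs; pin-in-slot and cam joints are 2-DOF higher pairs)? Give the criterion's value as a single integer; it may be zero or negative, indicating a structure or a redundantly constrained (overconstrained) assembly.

(L,J1,J2)=(1,0,0); link0 fixed
link1: (2,0,0)
R 1-0 [J1]: (2,1,0)
link2: (3,1,0)
C 0-2 [J2]: (3,1,1)
R 2-1 [J1]: (3,2,1)
Grübler: 3·2 − 2·2 − 1 = 1

M = 1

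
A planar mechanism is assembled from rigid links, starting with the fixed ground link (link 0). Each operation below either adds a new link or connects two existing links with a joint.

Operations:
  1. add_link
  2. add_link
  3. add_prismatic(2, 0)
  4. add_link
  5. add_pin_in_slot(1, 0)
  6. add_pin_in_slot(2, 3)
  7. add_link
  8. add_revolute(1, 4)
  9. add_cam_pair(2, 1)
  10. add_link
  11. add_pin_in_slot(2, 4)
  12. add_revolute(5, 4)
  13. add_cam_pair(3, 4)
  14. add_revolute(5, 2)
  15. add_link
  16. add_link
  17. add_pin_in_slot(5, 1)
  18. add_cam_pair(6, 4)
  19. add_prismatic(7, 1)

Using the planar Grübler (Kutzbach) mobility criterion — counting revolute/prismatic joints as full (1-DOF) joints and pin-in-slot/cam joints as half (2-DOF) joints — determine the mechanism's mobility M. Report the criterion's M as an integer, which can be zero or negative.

M = 4

ground; <1,0,0>
#1 <2,0,0>
#2 <3,0,0>
P:2↔0 J1 <3,1,0>
#3 <4,1,0>
PS:1↔0 J2 <4,1,1>
PS:2↔3 J2 <4,1,2>
#4 <5,1,2>
R:1↔4 J1 <5,2,2>
C:2↔1 J2 <5,2,3>
#5 <6,2,3>
PS:2↔4 J2 <6,2,4>
R:5↔4 J1 <6,3,4>
C:3↔4 J2 <6,3,5>
R:5↔2 J1 <6,4,5>
#6 <7,4,5>
#7 <8,4,5>
PS:5↔1 J2 <8,4,6>
C:6↔4 J2 <8,4,7>
P:7↔1 J1 <8,5,7>
3×7 − 2×5 − 1×7 = 4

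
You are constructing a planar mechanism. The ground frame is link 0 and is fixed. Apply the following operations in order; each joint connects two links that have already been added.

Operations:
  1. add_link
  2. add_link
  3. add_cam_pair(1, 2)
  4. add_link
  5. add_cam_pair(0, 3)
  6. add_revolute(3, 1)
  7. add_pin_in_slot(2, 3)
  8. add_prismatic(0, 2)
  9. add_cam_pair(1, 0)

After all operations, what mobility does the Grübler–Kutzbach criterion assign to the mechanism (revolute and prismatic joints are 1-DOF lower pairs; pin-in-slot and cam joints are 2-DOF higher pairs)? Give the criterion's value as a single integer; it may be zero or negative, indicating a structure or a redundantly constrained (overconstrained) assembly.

(L,J1,J2)=(1,0,0); link0 fixed
link1: (2,0,0)
link2: (3,0,0)
C 1-2 [J2]: (3,0,1)
link3: (4,0,1)
C 0-3 [J2]: (4,0,2)
R 3-1 [J1]: (4,1,2)
PS 2-3 [J2]: (4,1,3)
P 0-2 [J1]: (4,2,3)
C 1-0 [J2]: (4,2,4)
Grübler: 3·3 − 2·2 − 4 = 1

M = 1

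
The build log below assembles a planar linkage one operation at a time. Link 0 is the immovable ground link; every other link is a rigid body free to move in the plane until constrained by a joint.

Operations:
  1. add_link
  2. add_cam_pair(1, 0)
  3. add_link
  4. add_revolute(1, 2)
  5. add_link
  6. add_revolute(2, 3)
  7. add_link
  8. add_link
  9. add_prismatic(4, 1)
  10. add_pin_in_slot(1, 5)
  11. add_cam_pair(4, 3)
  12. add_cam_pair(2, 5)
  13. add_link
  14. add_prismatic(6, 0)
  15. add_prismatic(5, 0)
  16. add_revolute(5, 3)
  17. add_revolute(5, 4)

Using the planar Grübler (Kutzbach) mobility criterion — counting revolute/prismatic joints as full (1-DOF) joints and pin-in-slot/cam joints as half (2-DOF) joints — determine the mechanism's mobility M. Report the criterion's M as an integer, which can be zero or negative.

M = 0

link 0 = ground. State L|J1|J2 = 1|0|0
+link1  2|0|0
C(1,0) f=2→J2  2|0|1
+link2  3|0|1
R(1,2) f=1→J1  3|1|1
+link3  4|1|1
R(2,3) f=1→J1  4|2|1
+link4  5|2|1
+link5  6|2|1
P(4,1) f=1→J1  6|3|1
PS(1,5) f=2→J2  6|3|2
C(4,3) f=2→J2  6|3|3
C(2,5) f=2→J2  6|3|4
+link6  7|3|4
P(6,0) f=1→J1  7|4|4
P(5,0) f=1→J1  7|5|4
R(5,3) f=1→J1  7|6|4
R(5,4) f=1→J1  7|7|4
M = 3(7−1)−2·7−4 = 18−14−4 = 0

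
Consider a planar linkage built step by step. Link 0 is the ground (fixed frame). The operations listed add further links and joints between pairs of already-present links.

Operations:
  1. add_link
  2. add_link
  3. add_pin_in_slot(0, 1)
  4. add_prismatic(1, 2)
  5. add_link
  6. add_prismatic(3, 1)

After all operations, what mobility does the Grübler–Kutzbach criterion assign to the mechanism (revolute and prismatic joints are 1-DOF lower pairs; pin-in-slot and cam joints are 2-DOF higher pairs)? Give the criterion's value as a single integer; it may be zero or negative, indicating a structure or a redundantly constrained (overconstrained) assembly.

link 0 = ground. State L|J1|J2 = 1|0|0
+link1  2|0|0
+link2  3|0|0
PS(0,1) f=2→J2  3|0|1
P(1,2) f=1→J1  3|1|1
+link3  4|1|1
P(3,1) f=1→J1  4|2|1
M = 3(4−1)−2·2−1 = 9−4−1 = 4

M = 4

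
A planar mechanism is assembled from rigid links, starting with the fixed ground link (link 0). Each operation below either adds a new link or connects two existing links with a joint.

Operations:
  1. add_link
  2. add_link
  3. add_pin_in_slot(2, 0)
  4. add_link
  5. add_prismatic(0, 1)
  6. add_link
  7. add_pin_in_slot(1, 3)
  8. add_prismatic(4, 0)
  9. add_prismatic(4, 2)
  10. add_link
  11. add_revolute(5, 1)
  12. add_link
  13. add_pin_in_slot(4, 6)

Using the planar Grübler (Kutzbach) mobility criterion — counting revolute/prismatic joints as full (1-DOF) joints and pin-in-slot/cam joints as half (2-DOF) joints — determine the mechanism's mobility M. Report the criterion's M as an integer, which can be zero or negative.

M = 7

[1;0;0] (link 0 is ground)
L+ [2;0;0]
L+ [3;0;0]
PS(2,0)∈J2 [3;0;1]
L+ [4;0;1]
P(0,1)∈J1 [4;1;1]
L+ [5;1;1]
PS(1,3)∈J2 [5;1;2]
P(4,0)∈J1 [5;2;2]
P(4,2)∈J1 [5;3;2]
L+ [6;3;2]
R(5,1)∈J1 [6;4;2]
L+ [7;4;2]
PS(4,6)∈J2 [7;4;3]
mobility = 18 − 8 − 3 = 7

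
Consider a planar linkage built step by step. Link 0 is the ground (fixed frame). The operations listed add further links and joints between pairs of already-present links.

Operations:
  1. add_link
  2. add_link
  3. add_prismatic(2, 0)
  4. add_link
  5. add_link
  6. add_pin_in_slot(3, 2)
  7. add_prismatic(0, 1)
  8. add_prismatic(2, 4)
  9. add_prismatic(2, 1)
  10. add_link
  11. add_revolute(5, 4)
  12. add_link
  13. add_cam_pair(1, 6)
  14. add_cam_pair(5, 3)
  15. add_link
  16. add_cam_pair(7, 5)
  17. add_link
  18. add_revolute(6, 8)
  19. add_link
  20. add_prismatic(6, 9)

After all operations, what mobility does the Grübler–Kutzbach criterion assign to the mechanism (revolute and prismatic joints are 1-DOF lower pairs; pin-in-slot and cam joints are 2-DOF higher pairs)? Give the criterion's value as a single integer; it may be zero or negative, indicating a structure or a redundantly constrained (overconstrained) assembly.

[1;0;0] (link 0 is ground)
L+ [2;0;0]
L+ [3;0;0]
P(2,0)∈J1 [3;1;0]
L+ [4;1;0]
L+ [5;1;0]
PS(3,2)∈J2 [5;1;1]
P(0,1)∈J1 [5;2;1]
P(2,4)∈J1 [5;3;1]
P(2,1)∈J1 [5;4;1]
L+ [6;4;1]
R(5,4)∈J1 [6;5;1]
L+ [7;5;1]
C(1,6)∈J2 [7;5;2]
C(5,3)∈J2 [7;5;3]
L+ [8;5;3]
C(7,5)∈J2 [8;5;4]
L+ [9;5;4]
R(6,8)∈J1 [9;6;4]
L+ [10;6;4]
P(6,9)∈J1 [10;7;4]
mobility = 27 − 14 − 4 = 9

M = 9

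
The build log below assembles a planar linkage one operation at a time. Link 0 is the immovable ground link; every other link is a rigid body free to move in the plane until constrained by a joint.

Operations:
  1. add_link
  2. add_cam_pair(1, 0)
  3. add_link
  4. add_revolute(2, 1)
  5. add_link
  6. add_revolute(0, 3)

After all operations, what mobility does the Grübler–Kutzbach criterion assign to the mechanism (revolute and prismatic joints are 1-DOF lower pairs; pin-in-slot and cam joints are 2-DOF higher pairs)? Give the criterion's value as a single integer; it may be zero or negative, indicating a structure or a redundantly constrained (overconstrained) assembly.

M = 4

link 0 = ground. State L|J1|J2 = 1|0|0
+link1  2|0|0
C(1,0) f=2→J2  2|0|1
+link2  3|0|1
R(2,1) f=1→J1  3|1|1
+link3  4|1|1
R(0,3) f=1→J1  4|2|1
M = 3(4−1)−2·2−1 = 9−4−1 = 4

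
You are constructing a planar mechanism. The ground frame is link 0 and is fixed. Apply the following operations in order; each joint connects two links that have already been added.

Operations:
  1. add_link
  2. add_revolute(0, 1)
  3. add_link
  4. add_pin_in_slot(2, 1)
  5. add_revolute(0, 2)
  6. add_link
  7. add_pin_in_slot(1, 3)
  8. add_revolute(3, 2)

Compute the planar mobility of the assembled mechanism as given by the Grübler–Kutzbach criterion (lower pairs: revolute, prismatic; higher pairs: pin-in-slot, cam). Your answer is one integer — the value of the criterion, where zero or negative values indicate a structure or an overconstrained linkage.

M = 1

L=1 J1=0 J2=0
add link → L=2 J1=0 J2=0
R@0,1 dof=1 J1 → L=2 J1=1 J2=0
add link → L=3 J1=1 J2=0
PS@2,1 dof=2 J2 → L=3 J1=1 J2=1
R@0,2 dof=1 J1 → L=3 J1=2 J2=1
add link → L=4 J1=2 J2=1
PS@1,3 dof=2 J2 → L=4 J1=2 J2=2
R@3,2 dof=1 J1 → L=4 J1=3 J2=2
M=3(L−1)−2J1−J2=3·3−2·3−2=1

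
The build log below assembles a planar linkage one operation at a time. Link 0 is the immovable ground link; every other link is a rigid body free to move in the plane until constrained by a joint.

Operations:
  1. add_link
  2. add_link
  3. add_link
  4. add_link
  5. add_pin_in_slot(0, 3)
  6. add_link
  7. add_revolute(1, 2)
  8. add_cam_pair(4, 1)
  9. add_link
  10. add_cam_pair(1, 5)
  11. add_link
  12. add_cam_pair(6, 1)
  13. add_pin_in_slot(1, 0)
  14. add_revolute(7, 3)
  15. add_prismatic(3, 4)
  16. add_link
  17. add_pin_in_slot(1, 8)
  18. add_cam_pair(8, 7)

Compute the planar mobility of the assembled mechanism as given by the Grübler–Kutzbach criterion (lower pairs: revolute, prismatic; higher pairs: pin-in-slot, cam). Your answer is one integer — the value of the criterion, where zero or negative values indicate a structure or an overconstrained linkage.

L=1 J1=0 J2=0
add link → L=2 J1=0 J2=0
add link → L=3 J1=0 J2=0
add link → L=4 J1=0 J2=0
add link → L=5 J1=0 J2=0
PS@0,3 dof=2 J2 → L=5 J1=0 J2=1
add link → L=6 J1=0 J2=1
R@1,2 dof=1 J1 → L=6 J1=1 J2=1
C@4,1 dof=2 J2 → L=6 J1=1 J2=2
add link → L=7 J1=1 J2=2
C@1,5 dof=2 J2 → L=7 J1=1 J2=3
add link → L=8 J1=1 J2=3
C@6,1 dof=2 J2 → L=8 J1=1 J2=4
PS@1,0 dof=2 J2 → L=8 J1=1 J2=5
R@7,3 dof=1 J1 → L=8 J1=2 J2=5
P@3,4 dof=1 J1 → L=8 J1=3 J2=5
add link → L=9 J1=3 J2=5
PS@1,8 dof=2 J2 → L=9 J1=3 J2=6
C@8,7 dof=2 J2 → L=9 J1=3 J2=7
M=3(L−1)−2J1−J2=3·8−2·3−7=11

M = 11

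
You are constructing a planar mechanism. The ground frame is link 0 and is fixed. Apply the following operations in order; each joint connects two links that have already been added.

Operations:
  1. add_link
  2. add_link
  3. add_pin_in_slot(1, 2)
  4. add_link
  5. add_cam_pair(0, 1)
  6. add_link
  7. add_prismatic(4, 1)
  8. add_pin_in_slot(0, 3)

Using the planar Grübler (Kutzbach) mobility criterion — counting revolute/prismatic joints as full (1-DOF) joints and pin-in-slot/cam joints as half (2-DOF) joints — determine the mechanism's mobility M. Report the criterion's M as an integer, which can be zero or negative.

link 0 = ground. State L|J1|J2 = 1|0|0
+link1  2|0|0
+link2  3|0|0
PS(1,2) f=2→J2  3|0|1
+link3  4|0|1
C(0,1) f=2→J2  4|0|2
+link4  5|0|2
P(4,1) f=1→J1  5|1|2
PS(0,3) f=2→J2  5|1|3
M = 3(5−1)−2·1−3 = 12−2−3 = 7

M = 7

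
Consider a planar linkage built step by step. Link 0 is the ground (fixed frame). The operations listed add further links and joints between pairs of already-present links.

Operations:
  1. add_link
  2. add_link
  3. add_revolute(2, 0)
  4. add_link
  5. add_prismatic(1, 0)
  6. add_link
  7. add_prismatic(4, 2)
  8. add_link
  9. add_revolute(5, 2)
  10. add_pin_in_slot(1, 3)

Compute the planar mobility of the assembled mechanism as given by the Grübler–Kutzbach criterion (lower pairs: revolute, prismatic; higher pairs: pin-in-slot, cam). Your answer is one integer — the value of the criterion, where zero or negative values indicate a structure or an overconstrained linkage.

L=1 J1=0 J2=0
add link → L=2 J1=0 J2=0
add link → L=3 J1=0 J2=0
R@2,0 dof=1 J1 → L=3 J1=1 J2=0
add link → L=4 J1=1 J2=0
P@1,0 dof=1 J1 → L=4 J1=2 J2=0
add link → L=5 J1=2 J2=0
P@4,2 dof=1 J1 → L=5 J1=3 J2=0
add link → L=6 J1=3 J2=0
R@5,2 dof=1 J1 → L=6 J1=4 J2=0
PS@1,3 dof=2 J2 → L=6 J1=4 J2=1
M=3(L−1)−2J1−J2=3·5−2·4−1=6

M = 6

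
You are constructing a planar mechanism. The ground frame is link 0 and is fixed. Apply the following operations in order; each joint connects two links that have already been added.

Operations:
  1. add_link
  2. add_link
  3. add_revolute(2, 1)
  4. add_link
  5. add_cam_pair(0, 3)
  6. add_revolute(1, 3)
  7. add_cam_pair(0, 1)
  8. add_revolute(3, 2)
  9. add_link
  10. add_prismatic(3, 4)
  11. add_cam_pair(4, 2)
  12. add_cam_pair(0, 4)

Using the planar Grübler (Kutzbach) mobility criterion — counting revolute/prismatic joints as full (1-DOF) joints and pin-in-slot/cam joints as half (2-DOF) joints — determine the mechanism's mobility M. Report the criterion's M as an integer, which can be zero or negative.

M = 0

ground; <1,0,0>
#1 <2,0,0>
#2 <3,0,0>
R:2↔1 J1 <3,1,0>
#3 <4,1,0>
C:0↔3 J2 <4,1,1>
R:1↔3 J1 <4,2,1>
C:0↔1 J2 <4,2,2>
R:3↔2 J1 <4,3,2>
#4 <5,3,2>
P:3↔4 J1 <5,4,2>
C:4↔2 J2 <5,4,3>
C:0↔4 J2 <5,4,4>
3×4 − 2×4 − 1×4 = 0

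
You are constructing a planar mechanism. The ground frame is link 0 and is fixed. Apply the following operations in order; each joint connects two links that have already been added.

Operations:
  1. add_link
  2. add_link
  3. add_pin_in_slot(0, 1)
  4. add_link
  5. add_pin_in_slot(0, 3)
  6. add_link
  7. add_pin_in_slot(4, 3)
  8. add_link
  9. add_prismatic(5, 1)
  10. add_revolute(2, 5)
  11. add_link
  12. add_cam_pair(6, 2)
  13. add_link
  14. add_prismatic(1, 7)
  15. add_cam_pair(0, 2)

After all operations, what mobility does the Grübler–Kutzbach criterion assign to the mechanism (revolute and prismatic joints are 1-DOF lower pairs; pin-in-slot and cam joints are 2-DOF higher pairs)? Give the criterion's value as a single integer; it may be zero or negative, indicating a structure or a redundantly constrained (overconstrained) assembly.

M = 10

[1;0;0] (link 0 is ground)
L+ [2;0;0]
L+ [3;0;0]
PS(0,1)∈J2 [3;0;1]
L+ [4;0;1]
PS(0,3)∈J2 [4;0;2]
L+ [5;0;2]
PS(4,3)∈J2 [5;0;3]
L+ [6;0;3]
P(5,1)∈J1 [6;1;3]
R(2,5)∈J1 [6;2;3]
L+ [7;2;3]
C(6,2)∈J2 [7;2;4]
L+ [8;2;4]
P(1,7)∈J1 [8;3;4]
C(0,2)∈J2 [8;3;5]
mobility = 21 − 6 − 5 = 10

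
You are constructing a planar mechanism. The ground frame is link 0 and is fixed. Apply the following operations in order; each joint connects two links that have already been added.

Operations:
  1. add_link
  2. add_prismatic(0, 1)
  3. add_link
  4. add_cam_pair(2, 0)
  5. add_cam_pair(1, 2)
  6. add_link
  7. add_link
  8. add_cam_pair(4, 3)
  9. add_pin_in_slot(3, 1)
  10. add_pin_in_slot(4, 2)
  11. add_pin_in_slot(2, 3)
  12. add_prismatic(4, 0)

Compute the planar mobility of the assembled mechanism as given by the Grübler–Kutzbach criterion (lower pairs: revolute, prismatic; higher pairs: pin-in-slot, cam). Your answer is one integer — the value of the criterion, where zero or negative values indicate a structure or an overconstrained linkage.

M = 2

ground; <1,0,0>
#1 <2,0,0>
P:0↔1 J1 <2,1,0>
#2 <3,1,0>
C:2↔0 J2 <3,1,1>
C:1↔2 J2 <3,1,2>
#3 <4,1,2>
#4 <5,1,2>
C:4↔3 J2 <5,1,3>
PS:3↔1 J2 <5,1,4>
PS:4↔2 J2 <5,1,5>
PS:2↔3 J2 <5,1,6>
P:4↔0 J1 <5,2,6>
3×4 − 2×2 − 1×6 = 2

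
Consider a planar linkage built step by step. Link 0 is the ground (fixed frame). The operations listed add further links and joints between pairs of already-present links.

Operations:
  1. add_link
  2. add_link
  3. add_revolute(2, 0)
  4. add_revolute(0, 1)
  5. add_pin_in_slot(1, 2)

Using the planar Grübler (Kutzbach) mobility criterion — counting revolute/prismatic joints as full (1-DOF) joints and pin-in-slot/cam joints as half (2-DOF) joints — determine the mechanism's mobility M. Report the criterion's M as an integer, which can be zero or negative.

ground; <1,0,0>
#1 <2,0,0>
#2 <3,0,0>
R:2↔0 J1 <3,1,0>
R:0↔1 J1 <3,2,0>
PS:1↔2 J2 <3,2,1>
3×2 − 2×2 − 1×1 = 1

M = 1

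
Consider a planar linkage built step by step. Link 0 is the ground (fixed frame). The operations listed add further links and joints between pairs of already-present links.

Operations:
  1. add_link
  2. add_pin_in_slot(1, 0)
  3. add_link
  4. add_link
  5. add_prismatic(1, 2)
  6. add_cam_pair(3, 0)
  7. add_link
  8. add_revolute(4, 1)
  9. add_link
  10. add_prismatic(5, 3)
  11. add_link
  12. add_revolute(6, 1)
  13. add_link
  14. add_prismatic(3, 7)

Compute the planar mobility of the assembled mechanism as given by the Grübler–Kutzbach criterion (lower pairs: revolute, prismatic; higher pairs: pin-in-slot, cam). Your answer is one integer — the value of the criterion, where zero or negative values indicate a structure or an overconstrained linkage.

M = 9

link 0 = ground. State L|J1|J2 = 1|0|0
+link1  2|0|0
PS(1,0) f=2→J2  2|0|1
+link2  3|0|1
+link3  4|0|1
P(1,2) f=1→J1  4|1|1
C(3,0) f=2→J2  4|1|2
+link4  5|1|2
R(4,1) f=1→J1  5|2|2
+link5  6|2|2
P(5,3) f=1→J1  6|3|2
+link6  7|3|2
R(6,1) f=1→J1  7|4|2
+link7  8|4|2
P(3,7) f=1→J1  8|5|2
M = 3(8−1)−2·5−2 = 21−10−2 = 9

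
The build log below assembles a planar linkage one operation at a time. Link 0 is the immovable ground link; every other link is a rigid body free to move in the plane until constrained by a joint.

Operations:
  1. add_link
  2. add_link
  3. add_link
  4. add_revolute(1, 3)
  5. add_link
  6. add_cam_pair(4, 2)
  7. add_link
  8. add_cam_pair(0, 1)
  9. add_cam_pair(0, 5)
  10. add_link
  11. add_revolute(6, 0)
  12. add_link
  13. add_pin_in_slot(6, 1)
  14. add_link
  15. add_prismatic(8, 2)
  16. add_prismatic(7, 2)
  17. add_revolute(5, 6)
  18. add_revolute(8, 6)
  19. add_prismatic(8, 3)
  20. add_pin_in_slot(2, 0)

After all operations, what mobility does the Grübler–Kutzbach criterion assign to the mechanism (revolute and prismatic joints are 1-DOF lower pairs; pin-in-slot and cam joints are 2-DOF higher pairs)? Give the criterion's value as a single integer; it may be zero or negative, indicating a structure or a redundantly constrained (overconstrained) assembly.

ground; <1,0,0>
#1 <2,0,0>
#2 <3,0,0>
#3 <4,0,0>
R:1↔3 J1 <4,1,0>
#4 <5,1,0>
C:4↔2 J2 <5,1,1>
#5 <6,1,1>
C:0↔1 J2 <6,1,2>
C:0↔5 J2 <6,1,3>
#6 <7,1,3>
R:6↔0 J1 <7,2,3>
#7 <8,2,3>
PS:6↔1 J2 <8,2,4>
#8 <9,2,4>
P:8↔2 J1 <9,3,4>
P:7↔2 J1 <9,4,4>
R:5↔6 J1 <9,5,4>
R:8↔6 J1 <9,6,4>
P:8↔3 J1 <9,7,4>
PS:2↔0 J2 <9,7,5>
3×8 − 2×7 − 1×5 = 5

M = 5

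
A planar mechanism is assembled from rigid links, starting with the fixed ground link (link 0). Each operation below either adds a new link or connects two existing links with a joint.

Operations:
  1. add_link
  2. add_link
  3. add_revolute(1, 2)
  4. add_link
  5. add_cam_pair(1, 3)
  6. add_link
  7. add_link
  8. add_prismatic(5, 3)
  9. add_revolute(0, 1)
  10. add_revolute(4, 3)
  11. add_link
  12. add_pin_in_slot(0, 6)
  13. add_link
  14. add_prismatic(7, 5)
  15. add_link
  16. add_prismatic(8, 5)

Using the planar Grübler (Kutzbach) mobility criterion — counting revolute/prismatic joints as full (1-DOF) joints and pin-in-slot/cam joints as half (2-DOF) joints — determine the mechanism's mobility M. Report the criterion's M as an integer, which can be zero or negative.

M = 10

L=1 J1=0 J2=0
add link → L=2 J1=0 J2=0
add link → L=3 J1=0 J2=0
R@1,2 dof=1 J1 → L=3 J1=1 J2=0
add link → L=4 J1=1 J2=0
C@1,3 dof=2 J2 → L=4 J1=1 J2=1
add link → L=5 J1=1 J2=1
add link → L=6 J1=1 J2=1
P@5,3 dof=1 J1 → L=6 J1=2 J2=1
R@0,1 dof=1 J1 → L=6 J1=3 J2=1
R@4,3 dof=1 J1 → L=6 J1=4 J2=1
add link → L=7 J1=4 J2=1
PS@0,6 dof=2 J2 → L=7 J1=4 J2=2
add link → L=8 J1=4 J2=2
P@7,5 dof=1 J1 → L=8 J1=5 J2=2
add link → L=9 J1=5 J2=2
P@8,5 dof=1 J1 → L=9 J1=6 J2=2
M=3(L−1)−2J1−J2=3·8−2·6−2=10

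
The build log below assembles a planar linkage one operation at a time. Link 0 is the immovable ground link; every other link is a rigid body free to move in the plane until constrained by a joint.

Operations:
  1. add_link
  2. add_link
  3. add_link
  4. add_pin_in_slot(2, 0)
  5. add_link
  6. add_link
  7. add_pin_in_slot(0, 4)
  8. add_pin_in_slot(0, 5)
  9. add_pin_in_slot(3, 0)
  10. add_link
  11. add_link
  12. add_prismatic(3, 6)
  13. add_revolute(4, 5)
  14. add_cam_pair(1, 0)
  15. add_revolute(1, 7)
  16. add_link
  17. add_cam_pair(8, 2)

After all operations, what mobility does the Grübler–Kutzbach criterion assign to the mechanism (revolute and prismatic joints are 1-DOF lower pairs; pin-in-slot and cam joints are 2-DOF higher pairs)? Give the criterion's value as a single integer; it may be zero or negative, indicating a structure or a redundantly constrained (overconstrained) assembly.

ground; <1,0,0>
#1 <2,0,0>
#2 <3,0,0>
#3 <4,0,0>
PS:2↔0 J2 <4,0,1>
#4 <5,0,1>
#5 <6,0,1>
PS:0↔4 J2 <6,0,2>
PS:0↔5 J2 <6,0,3>
PS:3↔0 J2 <6,0,4>
#6 <7,0,4>
#7 <8,0,4>
P:3↔6 J1 <8,1,4>
R:4↔5 J1 <8,2,4>
C:1↔0 J2 <8,2,5>
R:1↔7 J1 <8,3,5>
#8 <9,3,5>
C:8↔2 J2 <9,3,6>
3×8 − 2×3 − 1×6 = 12

M = 12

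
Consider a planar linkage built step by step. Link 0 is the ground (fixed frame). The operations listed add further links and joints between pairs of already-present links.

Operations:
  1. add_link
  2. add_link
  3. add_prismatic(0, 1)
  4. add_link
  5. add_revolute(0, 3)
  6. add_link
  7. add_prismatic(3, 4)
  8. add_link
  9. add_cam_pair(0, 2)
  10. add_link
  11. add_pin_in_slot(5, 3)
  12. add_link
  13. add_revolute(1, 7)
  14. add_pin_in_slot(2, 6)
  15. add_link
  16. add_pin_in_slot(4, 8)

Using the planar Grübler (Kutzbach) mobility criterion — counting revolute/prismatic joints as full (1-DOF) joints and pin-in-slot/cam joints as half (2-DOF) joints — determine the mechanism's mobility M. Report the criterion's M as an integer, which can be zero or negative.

M = 12

L=1 J1=0 J2=0
add link → L=2 J1=0 J2=0
add link → L=3 J1=0 J2=0
P@0,1 dof=1 J1 → L=3 J1=1 J2=0
add link → L=4 J1=1 J2=0
R@0,3 dof=1 J1 → L=4 J1=2 J2=0
add link → L=5 J1=2 J2=0
P@3,4 dof=1 J1 → L=5 J1=3 J2=0
add link → L=6 J1=3 J2=0
C@0,2 dof=2 J2 → L=6 J1=3 J2=1
add link → L=7 J1=3 J2=1
PS@5,3 dof=2 J2 → L=7 J1=3 J2=2
add link → L=8 J1=3 J2=2
R@1,7 dof=1 J1 → L=8 J1=4 J2=2
PS@2,6 dof=2 J2 → L=8 J1=4 J2=3
add link → L=9 J1=4 J2=3
PS@4,8 dof=2 J2 → L=9 J1=4 J2=4
M=3(L−1)−2J1−J2=3·8−2·4−4=12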